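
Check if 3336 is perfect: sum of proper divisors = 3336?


Proper divisors of 3336: 1, 2, 3, 4, 6, 8, 12, 24, 139, 278, 417, 556, 834, 1112, 1668
Sum = 1 + 2 + 3 + 4 + 6 + 8 + 12 + 24 + 139 + 278 + 417 + 556 + 834 + 1112 + 1668 = 5064

No, 3336 is not perfect (5064 ≠ 3336)


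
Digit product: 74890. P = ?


7 × 4 × 8 × 9 × 0 = 0


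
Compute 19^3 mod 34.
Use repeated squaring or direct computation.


19^1 mod 34 = 19
19^2 mod 34 = 21
19^3 mod 34 = 25


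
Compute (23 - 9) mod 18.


23 - 9 = 14
14 mod 18 = 14


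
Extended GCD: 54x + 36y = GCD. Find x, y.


Tabular extended Euclidean (each row: r = 54*s + 36*t):
r=54, s=1, t=0
r=36, s=0, t=1
q=1: r=18, s=1, t=-1   [54*(1) + 36*(-1) = 18]
q=2: r=0, s=-2, t=3   [54*(-2) + 36*(3) = 0]
GCD = 18; from the row with r=18: x=1, y=-1
Check: 54*(1) + 36*(-1) = 54 - 36 = 18

GCD = 18, x = 1, y = -1


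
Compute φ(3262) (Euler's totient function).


3262 = 2 × 7 × 233
Prime factors: 2, 7, 233
φ(3262) = 3262 × (1-1/2) × (1-1/7) × (1-1/233)
= 3262 × 1/2 × 6/7 × 232/233 = 1392

φ(3262) = 1392


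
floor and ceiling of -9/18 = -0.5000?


-9/18 = -0.5000
floor = -1
ceil = 0

floor = -1, ceil = 0


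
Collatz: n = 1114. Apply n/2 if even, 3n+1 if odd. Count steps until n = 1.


1114 → 557 → 1672 → 836 → 418 → 209 → 628 → 314 → 157 → 472 → 236 → 118 → 59 → 178 → 89 → 268 → 134 → 67 → 202 → 101 → 304 → 152 → 76 → 38 → 19 → 58 → 29 → 88 → 44 → 22 → 11 → 34 → 17 → 52 → 26 → 13 → 40 → 20 → 10 → 5 → 16 → 8 → 4 → 2 → 1
Total steps = 44

44 steps


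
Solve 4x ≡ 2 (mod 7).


GCD(4, 7) = 1, unique solution
a^(-1) mod 7 = 2
x = 2 * 2 mod 7 = 4

x ≡ 4 (mod 7)


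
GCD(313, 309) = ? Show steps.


313 = 1 * 309 + 4
309 = 77 * 4 + 1
4 = 4 * 1 + 0
GCD = 1


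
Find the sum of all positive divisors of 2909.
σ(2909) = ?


Divisors of 2909: 1, 2909
Sum = 1 + 2909 = 2910

σ(2909) = 2910


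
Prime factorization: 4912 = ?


4912 / 2 = 2456
2456 / 2 = 1228
1228 / 2 = 614
614 / 2 = 307
307 / 307 = 1
4912 = 2^4 × 307


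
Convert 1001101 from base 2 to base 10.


1001101 (base 2) = 77 (decimal)
77 (decimal) = 77 (base 10)


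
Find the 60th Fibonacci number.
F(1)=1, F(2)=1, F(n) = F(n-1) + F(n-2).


Sequence: 1, 1, 2, 3, 5, 8, 13, 21, 34, 55, 89, 144, 233, 377, 610, 987, 1597, 2584, 4181, 6765, 10946, 17711, 28657, 46368, 75025, 121393, 196418, 317811, 514229, 832040, 1346269, 2178309, 3524578, 5702887, 9227465, 14930352, 24157817, 39088169, 63245986, 102334155, 165580141, 267914296, 433494437, 701408733, 1134903170, 1836311903, 2971215073, 4807526976, 7778742049, 12586269025, 20365011074, 32951280099, 53316291173, 86267571272, 139583862445, 225851433717, 365435296162, 591286729879, 956722026041, 1548008755920
F(60) = 1548008755920


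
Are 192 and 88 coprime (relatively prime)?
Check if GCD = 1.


Euclidean algorithm:
192 = 2 * 88 + 16
88 = 5 * 16 + 8
16 = 2 * 8 + 0
GCD(192, 88) = 8

No, not coprime (GCD = 8)


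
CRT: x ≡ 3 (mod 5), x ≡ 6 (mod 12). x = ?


M = 5*12 = 60
M1 = M/5 = 12, M2 = M/12 = 5
M1^(-1) mod 5 = 3, M2^(-1) mod 12 = 5
x = 3*12*3 + 6*5*5 = 258
258 mod 60 = 18
Check: 18 mod 5 = 3 ✓, 18 mod 12 = 6 ✓

x ≡ 18 (mod 60)


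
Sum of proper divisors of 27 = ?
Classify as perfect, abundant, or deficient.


Proper divisors: 1, 3, 9
Sum = 1 + 3 + 9 = 13
13 < 27 → deficient

s(27) = 13 (deficient)


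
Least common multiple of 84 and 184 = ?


GCD(84, 184) = 4
LCM = 84*184/4 = 15456/4 = 3864

LCM = 3864


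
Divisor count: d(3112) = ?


3112 = 2^3 × 389^1
d(3112) = (3+1) × (1+1) = 8

8 divisors


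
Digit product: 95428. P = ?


9 × 5 × 4 × 2 × 8 = 2880


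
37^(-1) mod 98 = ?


Use the extended Euclidean algorithm on (98, 37); each row r = 98*s + 37*t:
r=98, s=1, t=0
r=37, s=0, t=1
q=2: r=24, s=1, t=-2   [98*(1) + 37*(-2) = 24]
q=1: r=13, s=-1, t=3   [98*(-1) + 37*(3) = 13]
q=1: r=11, s=2, t=-5   [98*(2) + 37*(-5) = 11]
q=1: r=2, s=-3, t=8   [98*(-3) + 37*(8) = 2]
q=5: r=1, s=17, t=-45   [98*(17) + 37*(-45) = 1]
q=2: r=0, s=-37, t=98   [98*(-37) + 37*(98) = 0]
GCD = 1 with t = -45, so 37*(-45) ≡ 1 (mod 98)
Inverse = -45 mod 98 = 53
Check: 37 * 53 = 1961 ≡ 1 (mod 98)

37^(-1) ≡ 53 (mod 98)


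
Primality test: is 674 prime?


674 / 2 = 337 (exact division)
674 is NOT prime.

No, 674 is not prime


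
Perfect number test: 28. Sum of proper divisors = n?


Proper divisors of 28: 1, 2, 4, 7, 14
Sum = 1 + 2 + 4 + 7 + 14 = 28

Yes, 28 is perfect (28 = 28)


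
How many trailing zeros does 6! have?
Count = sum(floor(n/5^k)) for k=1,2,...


floor(6/5) = 1
Total = 1

1 trailing zeros


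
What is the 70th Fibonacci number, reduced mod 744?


F(k) mod 744 for k=1..70:
1, 1, 2, 3, 5, 8, 13, 21, 34, 55, 89, 144, 233, 377, 610, 243, 109, 352, 461, 69, 530, 599, 385, 240, 625, 121, 2, 123, 125, 248, 373, 621, 250, 127, 377, 504, 137, 641, 34, 675, 709, 640, 605, 501, 362, 119, 481, 600, 337, 193, 530, 723, 509, 488, 253, 741, 250, 247, 497, 0, 497, 497, 250, 3, 253, 256, 509, 21, 530, 551
F(70) mod 744 = 551


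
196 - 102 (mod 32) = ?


196 - 102 = 94
94 mod 32 = 30


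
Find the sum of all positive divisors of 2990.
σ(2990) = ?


Divisors of 2990: 1, 2, 5, 10, 13, 23, 26, 46, 65, 115, 130, 230, 299, 598, 1495, 2990
Sum = 1 + 2 + 5 + 10 + 13 + 23 + 26 + 46 + 65 + 115 + 130 + 230 + 299 + 598 + 1495 + 2990 = 6048

σ(2990) = 6048


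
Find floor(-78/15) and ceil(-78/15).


-78/15 = -5.2000
floor = -6
ceil = -5

floor = -6, ceil = -5


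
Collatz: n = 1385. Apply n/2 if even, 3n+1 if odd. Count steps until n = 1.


1385 → 4156 → 2078 → 1039 → 3118 → 1559 → 4678 → 2339 → 7018 → 3509 → 10528 → 5264 → 2632 → 1316 → 658 → 329 → 988 → 494 → 247 → 742 → 371 → 1114 → 557 → 1672 → 836 → 418 → 209 → 628 → 314 → 157 → 472 → 236 → 118 → 59 → 178 → 89 → 268 → 134 → 67 → 202 → 101 → 304 → 152 → 76 → 38 → 19 → 58 → 29 → 88 → 44 → 22 → 11 → 34 → 17 → 52 → 26 → 13 → 40 → 20 → 10 → 5 → 16 → 8 → 4 → 2 → 1
Total steps = 65

65 steps


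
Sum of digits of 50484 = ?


5 + 0 + 4 + 8 + 4 = 21


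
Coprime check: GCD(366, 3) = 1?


Euclidean algorithm:
366 = 122 * 3 + 0
GCD(366, 3) = 3

No, not coprime (GCD = 3)


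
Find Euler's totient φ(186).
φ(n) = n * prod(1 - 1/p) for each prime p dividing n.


186 = 2 × 3 × 31
Prime factors: 2, 3, 31
φ(186) = 186 × (1-1/2) × (1-1/3) × (1-1/31)
= 186 × 1/2 × 2/3 × 30/31 = 60

φ(186) = 60


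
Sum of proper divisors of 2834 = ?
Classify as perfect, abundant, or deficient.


Proper divisors: 1, 2, 13, 26, 109, 218, 1417
Sum = 1 + 2 + 13 + 26 + 109 + 218 + 1417 = 1786
1786 < 2834 → deficient

s(2834) = 1786 (deficient)


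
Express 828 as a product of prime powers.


828 / 2 = 414
414 / 2 = 207
207 / 3 = 69
69 / 3 = 23
23 / 23 = 1
828 = 2^2 × 3^2 × 23


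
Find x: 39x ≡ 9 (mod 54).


GCD(39, 54) = 3 divides 9
Divide: 13x ≡ 3 (mod 18)
x ≡ 3 (mod 18)


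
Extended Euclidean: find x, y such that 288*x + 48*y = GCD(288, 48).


Tabular extended Euclidean (each row: r = 288*s + 48*t):
r=288, s=1, t=0
r=48, s=0, t=1
q=6: r=0, s=1, t=-6   [288*(1) + 48*(-6) = 0]
GCD = 48; from the row with r=48: x=0, y=1
Check: 288*(0) + 48*(1) = 0 + 48 = 48

GCD = 48, x = 0, y = 1


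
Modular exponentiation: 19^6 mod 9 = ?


19^1 mod 9 = 1
19^2 mod 9 = 1
19^3 mod 9 = 1
19^4 mod 9 = 1
19^5 mod 9 = 1
19^6 mod 9 = 1


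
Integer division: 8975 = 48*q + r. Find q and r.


8975 = 48 * 186 + 47
Check: 8928 + 47 = 8975

q = 186, r = 47


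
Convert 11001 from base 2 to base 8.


11001 (base 2) = 25 (decimal)
25 (decimal) = 31 (base 8)


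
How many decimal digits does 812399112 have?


812399112 has 9 digits in base 10
floor(log10(812399112)) + 1 = floor(8.9098) + 1 = 9

9 digits (base 10)


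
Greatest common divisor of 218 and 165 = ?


218 = 1 * 165 + 53
165 = 3 * 53 + 6
53 = 8 * 6 + 5
6 = 1 * 5 + 1
5 = 5 * 1 + 0
GCD = 1


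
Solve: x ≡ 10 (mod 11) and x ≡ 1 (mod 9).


M = 11*9 = 99
M1 = M/11 = 9, M2 = M/9 = 11
M1^(-1) mod 11 = 5, M2^(-1) mod 9 = 5
x = 10*9*5 + 1*11*5 = 505
505 mod 99 = 10
Check: 10 mod 11 = 10 ✓, 10 mod 9 = 1 ✓

x ≡ 10 (mod 99)


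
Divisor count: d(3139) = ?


3139 = 43^1 × 73^1
d(3139) = (1+1) × (1+1) = 4

4 divisors


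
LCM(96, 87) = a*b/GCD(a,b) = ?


GCD(96, 87) = 3
LCM = 96*87/3 = 8352/3 = 2784

LCM = 2784


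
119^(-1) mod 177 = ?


Use the extended Euclidean algorithm on (177, 119); each row r = 177*s + 119*t:
r=177, s=1, t=0
r=119, s=0, t=1
q=1: r=58, s=1, t=-1   [177*(1) + 119*(-1) = 58]
q=2: r=3, s=-2, t=3   [177*(-2) + 119*(3) = 3]
q=19: r=1, s=39, t=-58   [177*(39) + 119*(-58) = 1]
q=3: r=0, s=-119, t=177   [177*(-119) + 119*(177) = 0]
GCD = 1 with t = -58, so 119*(-58) ≡ 1 (mod 177)
Inverse = -58 mod 177 = 119
Check: 119 * 119 = 14161 ≡ 1 (mod 177)

119^(-1) ≡ 119 (mod 177)


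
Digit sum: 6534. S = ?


6 + 5 + 3 + 4 = 18


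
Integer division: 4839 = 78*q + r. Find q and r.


4839 = 78 * 62 + 3
Check: 4836 + 3 = 4839

q = 62, r = 3


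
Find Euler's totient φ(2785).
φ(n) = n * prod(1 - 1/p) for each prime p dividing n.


2785 = 5 × 557
Prime factors: 5, 557
φ(2785) = 2785 × (1-1/5) × (1-1/557)
= 2785 × 4/5 × 556/557 = 2224

φ(2785) = 2224


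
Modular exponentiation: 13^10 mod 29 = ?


13^1 mod 29 = 13
13^2 mod 29 = 24
13^3 mod 29 = 22
13^4 mod 29 = 25
13^5 mod 29 = 6
13^6 mod 29 = 20
13^7 mod 29 = 28
13^8 mod 29 = 16
13^9 mod 29 = 5
13^10 mod 29 = 7


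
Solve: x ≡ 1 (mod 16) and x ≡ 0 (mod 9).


M = 16*9 = 144
M1 = M/16 = 9, M2 = M/9 = 16
M1^(-1) mod 16 = 9, M2^(-1) mod 9 = 4
x = 1*9*9 + 0*16*4 = 81
81 mod 144 = 81
Check: 81 mod 16 = 1 ✓, 81 mod 9 = 0 ✓

x ≡ 81 (mod 144)


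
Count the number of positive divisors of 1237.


1237 = 1237^1
d(1237) = (1+1) = 2

2 divisors


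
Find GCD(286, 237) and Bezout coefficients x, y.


Tabular extended Euclidean (each row: r = 286*s + 237*t):
r=286, s=1, t=0
r=237, s=0, t=1
q=1: r=49, s=1, t=-1   [286*(1) + 237*(-1) = 49]
q=4: r=41, s=-4, t=5   [286*(-4) + 237*(5) = 41]
q=1: r=8, s=5, t=-6   [286*(5) + 237*(-6) = 8]
q=5: r=1, s=-29, t=35   [286*(-29) + 237*(35) = 1]
q=8: r=0, s=237, t=-286   [286*(237) + 237*(-286) = 0]
GCD = 1; from the row with r=1: x=-29, y=35
Check: 286*(-29) + 237*(35) = -8294 + 8295 = 1

GCD = 1, x = -29, y = 35


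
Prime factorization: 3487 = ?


3487 / 11 = 317
317 / 317 = 1
3487 = 11 × 317


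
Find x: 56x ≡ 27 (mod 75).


GCD(56, 75) = 1, unique solution
a^(-1) mod 75 = 71
x = 71 * 27 mod 75 = 42

x ≡ 42 (mod 75)


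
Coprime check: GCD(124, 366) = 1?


Euclidean algorithm:
366 = 2 * 124 + 118
124 = 1 * 118 + 6
118 = 19 * 6 + 4
6 = 1 * 4 + 2
4 = 2 * 2 + 0
GCD(124, 366) = 2

No, not coprime (GCD = 2)


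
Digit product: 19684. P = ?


1 × 9 × 6 × 8 × 4 = 1728


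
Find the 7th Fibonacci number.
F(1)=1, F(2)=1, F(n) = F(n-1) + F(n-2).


Sequence: 1, 1, 2, 3, 5, 8, 13
F(7) = 13


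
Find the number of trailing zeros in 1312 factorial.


floor(1312/5) = 262
floor(1312/25) = 52
floor(1312/125) = 10
floor(1312/625) = 2
Total = 326

326 trailing zeros


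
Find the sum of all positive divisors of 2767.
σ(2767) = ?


Divisors of 2767: 1, 2767
Sum = 1 + 2767 = 2768

σ(2767) = 2768


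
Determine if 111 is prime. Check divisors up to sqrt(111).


111 / 3 = 37 (exact division)
111 is NOT prime.

No, 111 is not prime


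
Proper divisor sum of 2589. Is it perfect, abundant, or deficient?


Proper divisors: 1, 3, 863
Sum = 1 + 3 + 863 = 867
867 < 2589 → deficient

s(2589) = 867 (deficient)


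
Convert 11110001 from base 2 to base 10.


11110001 (base 2) = 241 (decimal)
241 (decimal) = 241 (base 10)


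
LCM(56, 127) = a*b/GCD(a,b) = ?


GCD(56, 127) = 1
LCM = 56*127/1 = 7112/1 = 7112

LCM = 7112


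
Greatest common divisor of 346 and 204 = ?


346 = 1 * 204 + 142
204 = 1 * 142 + 62
142 = 2 * 62 + 18
62 = 3 * 18 + 8
18 = 2 * 8 + 2
8 = 4 * 2 + 0
GCD = 2


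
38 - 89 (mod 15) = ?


38 - 89 = -51
-51 mod 15 = 9


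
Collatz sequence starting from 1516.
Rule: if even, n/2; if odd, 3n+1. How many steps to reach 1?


1516 → 758 → 379 → 1138 → 569 → 1708 → 854 → 427 → 1282 → 641 → 1924 → 962 → 481 → 1444 → 722 → 361 → 1084 → 542 → 271 → 814 → 407 → 1222 → 611 → 1834 → 917 → 2752 → 1376 → 688 → 344 → 172 → 86 → 43 → 130 → 65 → 196 → 98 → 49 → 148 → 74 → 37 → 112 → 56 → 28 → 14 → 7 → 22 → 11 → 34 → 17 → 52 → 26 → 13 → 40 → 20 → 10 → 5 → 16 → 8 → 4 → 2 → 1
Total steps = 60

60 steps


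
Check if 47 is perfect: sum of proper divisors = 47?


Proper divisors of 47: 1
Sum = 1 = 1

No, 47 is not perfect (1 ≠ 47)


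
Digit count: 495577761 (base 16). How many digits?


495577761 in base 16 = 1D89EAA1
Number of digits = 8

8 digits (base 16)


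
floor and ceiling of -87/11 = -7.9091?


-87/11 = -7.9091
floor = -8
ceil = -7

floor = -8, ceil = -7


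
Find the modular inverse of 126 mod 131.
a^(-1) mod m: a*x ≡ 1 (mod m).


Use the extended Euclidean algorithm on (131, 126); each row r = 131*s + 126*t:
r=131, s=1, t=0
r=126, s=0, t=1
q=1: r=5, s=1, t=-1   [131*(1) + 126*(-1) = 5]
q=25: r=1, s=-25, t=26   [131*(-25) + 126*(26) = 1]
q=5: r=0, s=126, t=-131   [131*(126) + 126*(-131) = 0]
GCD = 1 with t = 26, so 126*(26) ≡ 1 (mod 131)
Inverse = 26 mod 131 = 26
Check: 126 * 26 = 3276 ≡ 1 (mod 131)

126^(-1) ≡ 26 (mod 131)


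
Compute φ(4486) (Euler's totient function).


4486 = 2 × 2243
Prime factors: 2, 2243
φ(4486) = 4486 × (1-1/2) × (1-1/2243)
= 4486 × 1/2 × 2242/2243 = 2242

φ(4486) = 2242


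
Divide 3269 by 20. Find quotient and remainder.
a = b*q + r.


3269 = 20 * 163 + 9
Check: 3260 + 9 = 3269

q = 163, r = 9


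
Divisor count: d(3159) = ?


3159 = 3^5 × 13^1
d(3159) = (5+1) × (1+1) = 12

12 divisors


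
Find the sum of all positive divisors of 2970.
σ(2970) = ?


Divisors of 2970: 1, 2, 3, 5, 6, 9, 10, 11, 15, 18, 22, 27, 30, 33, 45, 54, 55, 66, 90, 99, 110, 135, 165, 198, 270, 297, 330, 495, 594, 990, 1485, 2970
Sum = 1 + 2 + 3 + 5 + 6 + 9 + 10 + 11 + 15 + 18 + 22 + 27 + 30 + 33 + 45 + 54 + 55 + 66 + 90 + 99 + 110 + 135 + 165 + 198 + 270 + 297 + 330 + 495 + 594 + 990 + 1485 + 2970 = 8640

σ(2970) = 8640


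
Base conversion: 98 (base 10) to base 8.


98 (base 10) = 98 (decimal)
98 (decimal) = 142 (base 8)


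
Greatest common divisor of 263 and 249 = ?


263 = 1 * 249 + 14
249 = 17 * 14 + 11
14 = 1 * 11 + 3
11 = 3 * 3 + 2
3 = 1 * 2 + 1
2 = 2 * 1 + 0
GCD = 1


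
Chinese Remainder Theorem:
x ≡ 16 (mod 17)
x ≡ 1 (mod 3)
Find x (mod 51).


M = 17*3 = 51
M1 = M/17 = 3, M2 = M/3 = 17
M1^(-1) mod 17 = 6, M2^(-1) mod 3 = 2
x = 16*3*6 + 1*17*2 = 322
322 mod 51 = 16
Check: 16 mod 17 = 16 ✓, 16 mod 3 = 1 ✓

x ≡ 16 (mod 51)


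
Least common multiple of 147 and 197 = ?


GCD(147, 197) = 1
LCM = 147*197/1 = 28959/1 = 28959

LCM = 28959


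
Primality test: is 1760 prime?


1760 / 2 = 880 (exact division)
1760 is NOT prime.

No, 1760 is not prime


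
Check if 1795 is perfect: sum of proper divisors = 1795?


Proper divisors of 1795: 1, 5, 359
Sum = 1 + 5 + 359 = 365

No, 1795 is not perfect (365 ≠ 1795)


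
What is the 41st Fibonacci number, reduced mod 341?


F(k) mod 341 for k=1..41:
1, 1, 2, 3, 5, 8, 13, 21, 34, 55, 89, 144, 233, 36, 269, 305, 233, 197, 89, 286, 34, 320, 13, 333, 5, 338, 2, 340, 1, 0, 1, 1, 2, 3, 5, 8, 13, 21, 34, 55, 89
F(41) mod 341 = 89


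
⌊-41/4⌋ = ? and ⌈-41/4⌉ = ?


-41/4 = -10.2500
floor = -11
ceil = -10

floor = -11, ceil = -10


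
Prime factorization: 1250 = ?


1250 / 2 = 625
625 / 5 = 125
125 / 5 = 25
25 / 5 = 5
5 / 5 = 1
1250 = 2 × 5^4


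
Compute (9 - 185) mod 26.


9 - 185 = -176
-176 mod 26 = 6


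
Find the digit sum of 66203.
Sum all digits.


6 + 6 + 2 + 0 + 3 = 17


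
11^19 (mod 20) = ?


11^1 mod 20 = 11
11^2 mod 20 = 1
11^3 mod 20 = 11
11^4 mod 20 = 1
11^5 mod 20 = 11
11^6 mod 20 = 1
11^7 mod 20 = 11
11^8 mod 20 = 1
11^9 mod 20 = 11
11^10 mod 20 = 1
11^11 mod 20 = 11
11^12 mod 20 = 1
11^13 mod 20 = 11
11^14 mod 20 = 1
11^15 mod 20 = 11
11^16 mod 20 = 1
11^17 mod 20 = 11
11^18 mod 20 = 1
11^19 mod 20 = 11


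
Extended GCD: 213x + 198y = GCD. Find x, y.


Tabular extended Euclidean (each row: r = 213*s + 198*t):
r=213, s=1, t=0
r=198, s=0, t=1
q=1: r=15, s=1, t=-1   [213*(1) + 198*(-1) = 15]
q=13: r=3, s=-13, t=14   [213*(-13) + 198*(14) = 3]
q=5: r=0, s=66, t=-71   [213*(66) + 198*(-71) = 0]
GCD = 3; from the row with r=3: x=-13, y=14
Check: 213*(-13) + 198*(14) = -2769 + 2772 = 3

GCD = 3, x = -13, y = 14


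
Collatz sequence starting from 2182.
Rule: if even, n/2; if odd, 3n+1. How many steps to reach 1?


2182 → 1091 → 3274 → 1637 → 4912 → 2456 → 1228 → 614 → 307 → 922 → 461 → 1384 → 692 → 346 → 173 → 520 → 260 → 130 → 65 → 196 → 98 → 49 → 148 → 74 → 37 → 112 → 56 → 28 → 14 → 7 → 22 → 11 → 34 → 17 → 52 → 26 → 13 → 40 → 20 → 10 → 5 → 16 → 8 → 4 → 2 → 1
Total steps = 45

45 steps


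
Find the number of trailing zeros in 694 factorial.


floor(694/5) = 138
floor(694/25) = 27
floor(694/125) = 5
floor(694/625) = 1
Total = 171

171 trailing zeros


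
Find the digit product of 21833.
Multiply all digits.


2 × 1 × 8 × 3 × 3 = 144


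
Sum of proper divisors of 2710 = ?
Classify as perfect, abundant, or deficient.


Proper divisors: 1, 2, 5, 10, 271, 542, 1355
Sum = 1 + 2 + 5 + 10 + 271 + 542 + 1355 = 2186
2186 < 2710 → deficient

s(2710) = 2186 (deficient)


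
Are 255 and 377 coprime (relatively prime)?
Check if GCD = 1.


Euclidean algorithm:
377 = 1 * 255 + 122
255 = 2 * 122 + 11
122 = 11 * 11 + 1
11 = 11 * 1 + 0
GCD(255, 377) = 1

Yes, coprime (GCD = 1)


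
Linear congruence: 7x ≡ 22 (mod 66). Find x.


GCD(7, 66) = 1, unique solution
a^(-1) mod 66 = 19
x = 19 * 22 mod 66 = 22

x ≡ 22 (mod 66)


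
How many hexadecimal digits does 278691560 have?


278691560 in base 16 = 109C7EE8
Number of digits = 8

8 digits (base 16)


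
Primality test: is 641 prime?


Check divisors up to sqrt(641) = 25.3180
No divisors found.
641 is prime.

Yes, 641 is prime


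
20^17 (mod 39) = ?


20^1 mod 39 = 20
20^2 mod 39 = 10
20^3 mod 39 = 5
20^4 mod 39 = 22
20^5 mod 39 = 11
20^6 mod 39 = 25
20^7 mod 39 = 32
20^8 mod 39 = 16
20^9 mod 39 = 8
20^10 mod 39 = 4
20^11 mod 39 = 2
20^12 mod 39 = 1
20^13 mod 39 = 20
20^14 mod 39 = 10
20^15 mod 39 = 5
20^16 mod 39 = 22
20^17 mod 39 = 11


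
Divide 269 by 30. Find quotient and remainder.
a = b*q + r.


269 = 30 * 8 + 29
Check: 240 + 29 = 269

q = 8, r = 29


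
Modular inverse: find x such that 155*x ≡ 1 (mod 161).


Use the extended Euclidean algorithm on (161, 155); each row r = 161*s + 155*t:
r=161, s=1, t=0
r=155, s=0, t=1
q=1: r=6, s=1, t=-1   [161*(1) + 155*(-1) = 6]
q=25: r=5, s=-25, t=26   [161*(-25) + 155*(26) = 5]
q=1: r=1, s=26, t=-27   [161*(26) + 155*(-27) = 1]
q=5: r=0, s=-155, t=161   [161*(-155) + 155*(161) = 0]
GCD = 1 with t = -27, so 155*(-27) ≡ 1 (mod 161)
Inverse = -27 mod 161 = 134
Check: 155 * 134 = 20770 ≡ 1 (mod 161)

155^(-1) ≡ 134 (mod 161)


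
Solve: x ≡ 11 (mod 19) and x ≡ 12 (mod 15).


M = 19*15 = 285
M1 = M/19 = 15, M2 = M/15 = 19
M1^(-1) mod 19 = 14, M2^(-1) mod 15 = 4
x = 11*15*14 + 12*19*4 = 3222
3222 mod 285 = 87
Check: 87 mod 19 = 11 ✓, 87 mod 15 = 12 ✓

x ≡ 87 (mod 285)


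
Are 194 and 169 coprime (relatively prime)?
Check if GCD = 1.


Euclidean algorithm:
194 = 1 * 169 + 25
169 = 6 * 25 + 19
25 = 1 * 19 + 6
19 = 3 * 6 + 1
6 = 6 * 1 + 0
GCD(194, 169) = 1

Yes, coprime (GCD = 1)


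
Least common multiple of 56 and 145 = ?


GCD(56, 145) = 1
LCM = 56*145/1 = 8120/1 = 8120

LCM = 8120


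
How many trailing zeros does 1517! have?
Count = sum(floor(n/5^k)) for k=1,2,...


floor(1517/5) = 303
floor(1517/25) = 60
floor(1517/125) = 12
floor(1517/625) = 2
Total = 377

377 trailing zeros


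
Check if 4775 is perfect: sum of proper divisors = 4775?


Proper divisors of 4775: 1, 5, 25, 191, 955
Sum = 1 + 5 + 25 + 191 + 955 = 1177

No, 4775 is not perfect (1177 ≠ 4775)


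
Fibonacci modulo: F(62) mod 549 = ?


F(k) mod 549 for k=1..62:
1, 1, 2, 3, 5, 8, 13, 21, 34, 55, 89, 144, 233, 377, 61, 438, 499, 388, 338, 177, 515, 143, 109, 252, 361, 64, 425, 489, 365, 305, 121, 426, 547, 424, 422, 297, 170, 467, 88, 6, 94, 100, 194, 294, 488, 233, 172, 405, 28, 433, 461, 345, 257, 53, 310, 363, 124, 487, 62, 0, 62, 62
F(62) mod 549 = 62


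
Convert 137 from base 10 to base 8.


137 (base 10) = 137 (decimal)
137 (decimal) = 211 (base 8)


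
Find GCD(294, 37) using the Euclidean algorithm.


294 = 7 * 37 + 35
37 = 1 * 35 + 2
35 = 17 * 2 + 1
2 = 2 * 1 + 0
GCD = 1


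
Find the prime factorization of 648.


648 / 2 = 324
324 / 2 = 162
162 / 2 = 81
81 / 3 = 27
27 / 3 = 9
9 / 3 = 3
3 / 3 = 1
648 = 2^3 × 3^4


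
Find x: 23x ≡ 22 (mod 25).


GCD(23, 25) = 1, unique solution
a^(-1) mod 25 = 12
x = 12 * 22 mod 25 = 14

x ≡ 14 (mod 25)


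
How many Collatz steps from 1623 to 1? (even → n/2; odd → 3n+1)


1623 → 4870 → 2435 → 7306 → 3653 → 10960 → 5480 → 2740 → 1370 → 685 → 2056 → 1028 → 514 → 257 → 772 → 386 → 193 → 580 → 290 → 145 → 436 → 218 → 109 → 328 → 164 → 82 → 41 → 124 → 62 → 31 → 94 → 47 → 142 → 71 → 214 → 107 → 322 → 161 → 484 → 242 → 121 → 364 → 182 → 91 → 274 → 137 → 412 → 206 → 103 → 310 → 155 → 466 → 233 → 700 → 350 → 175 → 526 → 263 → 790 → 395 → 1186 → 593 → 1780 → 890 → 445 → 1336 → 668 → 334 → 167 → 502 → 251 → 754 → 377 → 1132 → 566 → 283 → 850 → 425 → 1276 → 638 → 319 → 958 → 479 → 1438 → 719 → 2158 → 1079 → 3238 → 1619 → 4858 → 2429 → 7288 → 3644 → 1822 → 911 → 2734 → 1367 → 4102 → 2051 → 6154 → 3077 → 9232 → 4616 → 2308 → 1154 → 577 → 1732 → 866 → 433 → 1300 → 650 → 325 → 976 → 488 → 244 → 122 → 61 → 184 → 92 → 46 → 23 → 70 → 35 → 106 → 53 → 160 → 80 → 40 → 20 → 10 → 5 → 16 → 8 → 4 → 2 → 1
Total steps = 135

135 steps


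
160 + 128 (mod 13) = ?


160 + 128 = 288
288 mod 13 = 2


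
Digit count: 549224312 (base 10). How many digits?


549224312 has 9 digits in base 10
floor(log10(549224312)) + 1 = floor(8.7397) + 1 = 9

9 digits (base 10)


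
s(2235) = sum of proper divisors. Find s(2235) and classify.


Proper divisors: 1, 3, 5, 15, 149, 447, 745
Sum = 1 + 3 + 5 + 15 + 149 + 447 + 745 = 1365
1365 < 2235 → deficient

s(2235) = 1365 (deficient)


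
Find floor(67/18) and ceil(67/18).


67/18 = 3.7222
floor = 3
ceil = 4

floor = 3, ceil = 4


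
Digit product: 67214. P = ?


6 × 7 × 2 × 1 × 4 = 336


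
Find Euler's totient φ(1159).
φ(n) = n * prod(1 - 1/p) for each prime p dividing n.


1159 = 19 × 61
Prime factors: 19, 61
φ(1159) = 1159 × (1-1/19) × (1-1/61)
= 1159 × 18/19 × 60/61 = 1080

φ(1159) = 1080


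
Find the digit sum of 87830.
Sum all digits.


8 + 7 + 8 + 3 + 0 = 26


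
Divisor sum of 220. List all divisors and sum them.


Divisors of 220: 1, 2, 4, 5, 10, 11, 20, 22, 44, 55, 110, 220
Sum = 1 + 2 + 4 + 5 + 10 + 11 + 20 + 22 + 44 + 55 + 110 + 220 = 504

σ(220) = 504


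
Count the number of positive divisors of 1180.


1180 = 2^2 × 5^1 × 59^1
d(1180) = (2+1) × (1+1) × (1+1) = 12

12 divisors


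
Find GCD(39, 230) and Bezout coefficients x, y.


Tabular extended Euclidean (each row: r = 39*s + 230*t):
r=39, s=1, t=0
r=230, s=0, t=1
q=0: r=39, s=1, t=0   [39*(1) + 230*(0) = 39]
q=5: r=35, s=-5, t=1   [39*(-5) + 230*(1) = 35]
q=1: r=4, s=6, t=-1   [39*(6) + 230*(-1) = 4]
q=8: r=3, s=-53, t=9   [39*(-53) + 230*(9) = 3]
q=1: r=1, s=59, t=-10   [39*(59) + 230*(-10) = 1]
q=3: r=0, s=-230, t=39   [39*(-230) + 230*(39) = 0]
GCD = 1; from the row with r=1: x=59, y=-10
Check: 39*(59) + 230*(-10) = 2301 - 2300 = 1

GCD = 1, x = 59, y = -10


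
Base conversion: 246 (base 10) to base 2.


246 (base 10) = 246 (decimal)
246 (decimal) = 11110110 (base 2)


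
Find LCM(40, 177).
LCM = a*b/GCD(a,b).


GCD(40, 177) = 1
LCM = 40*177/1 = 7080/1 = 7080

LCM = 7080


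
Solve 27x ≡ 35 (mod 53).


GCD(27, 53) = 1, unique solution
a^(-1) mod 53 = 2
x = 2 * 35 mod 53 = 17

x ≡ 17 (mod 53)


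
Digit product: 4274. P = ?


4 × 2 × 7 × 4 = 224


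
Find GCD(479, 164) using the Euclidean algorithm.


479 = 2 * 164 + 151
164 = 1 * 151 + 13
151 = 11 * 13 + 8
13 = 1 * 8 + 5
8 = 1 * 5 + 3
5 = 1 * 3 + 2
3 = 1 * 2 + 1
2 = 2 * 1 + 0
GCD = 1


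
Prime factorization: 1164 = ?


1164 / 2 = 582
582 / 2 = 291
291 / 3 = 97
97 / 97 = 1
1164 = 2^2 × 3 × 97


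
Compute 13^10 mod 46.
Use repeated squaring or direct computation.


13^1 mod 46 = 13
13^2 mod 46 = 31
13^3 mod 46 = 35
13^4 mod 46 = 41
13^5 mod 46 = 27
13^6 mod 46 = 29
13^7 mod 46 = 9
13^8 mod 46 = 25
13^9 mod 46 = 3
13^10 mod 46 = 39


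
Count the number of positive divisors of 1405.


1405 = 5^1 × 281^1
d(1405) = (1+1) × (1+1) = 4

4 divisors


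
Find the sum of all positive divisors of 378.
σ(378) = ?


Divisors of 378: 1, 2, 3, 6, 7, 9, 14, 18, 21, 27, 42, 54, 63, 126, 189, 378
Sum = 1 + 2 + 3 + 6 + 7 + 9 + 14 + 18 + 21 + 27 + 42 + 54 + 63 + 126 + 189 + 378 = 960

σ(378) = 960


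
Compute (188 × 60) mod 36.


188 × 60 = 11280
11280 mod 36 = 12


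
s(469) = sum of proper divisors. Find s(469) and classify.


Proper divisors: 1, 7, 67
Sum = 1 + 7 + 67 = 75
75 < 469 → deficient

s(469) = 75 (deficient)


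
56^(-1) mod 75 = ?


Use the extended Euclidean algorithm on (75, 56); each row r = 75*s + 56*t:
r=75, s=1, t=0
r=56, s=0, t=1
q=1: r=19, s=1, t=-1   [75*(1) + 56*(-1) = 19]
q=2: r=18, s=-2, t=3   [75*(-2) + 56*(3) = 18]
q=1: r=1, s=3, t=-4   [75*(3) + 56*(-4) = 1]
q=18: r=0, s=-56, t=75   [75*(-56) + 56*(75) = 0]
GCD = 1 with t = -4, so 56*(-4) ≡ 1 (mod 75)
Inverse = -4 mod 75 = 71
Check: 56 * 71 = 3976 ≡ 1 (mod 75)

56^(-1) ≡ 71 (mod 75)


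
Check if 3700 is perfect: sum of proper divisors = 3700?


Proper divisors of 3700: 1, 2, 4, 5, 10, 20, 25, 37, 50, 74, 100, 148, 185, 370, 740, 925, 1850
Sum = 1 + 2 + 4 + 5 + 10 + 20 + 25 + 37 + 50 + 74 + 100 + 148 + 185 + 370 + 740 + 925 + 1850 = 4546

No, 3700 is not perfect (4546 ≠ 3700)


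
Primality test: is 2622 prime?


2622 / 2 = 1311 (exact division)
2622 is NOT prime.

No, 2622 is not prime


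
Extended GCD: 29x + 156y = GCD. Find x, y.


Tabular extended Euclidean (each row: r = 29*s + 156*t):
r=29, s=1, t=0
r=156, s=0, t=1
q=0: r=29, s=1, t=0   [29*(1) + 156*(0) = 29]
q=5: r=11, s=-5, t=1   [29*(-5) + 156*(1) = 11]
q=2: r=7, s=11, t=-2   [29*(11) + 156*(-2) = 7]
q=1: r=4, s=-16, t=3   [29*(-16) + 156*(3) = 4]
q=1: r=3, s=27, t=-5   [29*(27) + 156*(-5) = 3]
q=1: r=1, s=-43, t=8   [29*(-43) + 156*(8) = 1]
q=3: r=0, s=156, t=-29   [29*(156) + 156*(-29) = 0]
GCD = 1; from the row with r=1: x=-43, y=8
Check: 29*(-43) + 156*(8) = -1247 + 1248 = 1

GCD = 1, x = -43, y = 8


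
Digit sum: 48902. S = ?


4 + 8 + 9 + 0 + 2 = 23


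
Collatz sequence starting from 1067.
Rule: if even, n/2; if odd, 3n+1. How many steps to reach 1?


1067 → 3202 → 1601 → 4804 → 2402 → 1201 → 3604 → 1802 → 901 → 2704 → 1352 → 676 → 338 → 169 → 508 → 254 → 127 → 382 → 191 → 574 → 287 → 862 → 431 → 1294 → 647 → 1942 → 971 → 2914 → 1457 → 4372 → 2186 → 1093 → 3280 → 1640 → 820 → 410 → 205 → 616 → 308 → 154 → 77 → 232 → 116 → 58 → 29 → 88 → 44 → 22 → 11 → 34 → 17 → 52 → 26 → 13 → 40 → 20 → 10 → 5 → 16 → 8 → 4 → 2 → 1
Total steps = 62

62 steps


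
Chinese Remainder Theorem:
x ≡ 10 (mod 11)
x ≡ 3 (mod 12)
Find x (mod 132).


M = 11*12 = 132
M1 = M/11 = 12, M2 = M/12 = 11
M1^(-1) mod 11 = 1, M2^(-1) mod 12 = 11
x = 10*12*1 + 3*11*11 = 483
483 mod 132 = 87
Check: 87 mod 11 = 10 ✓, 87 mod 12 = 3 ✓

x ≡ 87 (mod 132)


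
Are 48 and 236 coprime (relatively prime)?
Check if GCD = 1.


Euclidean algorithm:
236 = 4 * 48 + 44
48 = 1 * 44 + 4
44 = 11 * 4 + 0
GCD(48, 236) = 4

No, not coprime (GCD = 4)


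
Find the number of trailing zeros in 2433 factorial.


floor(2433/5) = 486
floor(2433/25) = 97
floor(2433/125) = 19
floor(2433/625) = 3
Total = 605

605 trailing zeros


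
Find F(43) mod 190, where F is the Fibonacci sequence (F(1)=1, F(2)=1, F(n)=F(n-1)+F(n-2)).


F(k) mod 190 for k=1..43:
1, 1, 2, 3, 5, 8, 13, 21, 34, 55, 89, 144, 43, 187, 40, 37, 77, 114, 1, 115, 116, 41, 157, 8, 165, 173, 148, 131, 89, 30, 119, 149, 78, 37, 115, 152, 77, 39, 116, 155, 81, 46, 127
F(43) mod 190 = 127


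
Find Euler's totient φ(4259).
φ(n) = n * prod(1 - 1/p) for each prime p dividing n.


4259 = 4259
Prime factors: 4259
φ(4259) = 4259 × (1-1/4259)
= 4259 × 4258/4259 = 4258

φ(4259) = 4258


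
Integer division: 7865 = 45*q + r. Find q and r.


7865 = 45 * 174 + 35
Check: 7830 + 35 = 7865

q = 174, r = 35


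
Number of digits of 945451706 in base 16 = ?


945451706 in base 16 = 385A72BA
Number of digits = 8

8 digits (base 16)


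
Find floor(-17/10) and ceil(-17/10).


-17/10 = -1.7000
floor = -2
ceil = -1

floor = -2, ceil = -1


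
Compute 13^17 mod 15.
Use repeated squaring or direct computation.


13^1 mod 15 = 13
13^2 mod 15 = 4
13^3 mod 15 = 7
13^4 mod 15 = 1
13^5 mod 15 = 13
13^6 mod 15 = 4
13^7 mod 15 = 7
13^8 mod 15 = 1
13^9 mod 15 = 13
13^10 mod 15 = 4
13^11 mod 15 = 7
13^12 mod 15 = 1
13^13 mod 15 = 13
13^14 mod 15 = 4
13^15 mod 15 = 7
13^16 mod 15 = 1
13^17 mod 15 = 13


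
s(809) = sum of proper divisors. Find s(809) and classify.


Proper divisors: 1
Sum = 1 = 1
1 < 809 → deficient

s(809) = 1 (deficient)


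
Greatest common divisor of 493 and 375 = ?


493 = 1 * 375 + 118
375 = 3 * 118 + 21
118 = 5 * 21 + 13
21 = 1 * 13 + 8
13 = 1 * 8 + 5
8 = 1 * 5 + 3
5 = 1 * 3 + 2
3 = 1 * 2 + 1
2 = 2 * 1 + 0
GCD = 1


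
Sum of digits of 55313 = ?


5 + 5 + 3 + 1 + 3 = 17


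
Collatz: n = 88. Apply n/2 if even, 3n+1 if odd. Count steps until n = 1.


88 → 44 → 22 → 11 → 34 → 17 → 52 → 26 → 13 → 40 → 20 → 10 → 5 → 16 → 8 → 4 → 2 → 1
Total steps = 17

17 steps


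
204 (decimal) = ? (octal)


204 (base 10) = 204 (decimal)
204 (decimal) = 314 (base 8)


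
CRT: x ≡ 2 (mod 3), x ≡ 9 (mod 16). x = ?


M = 3*16 = 48
M1 = M/3 = 16, M2 = M/16 = 3
M1^(-1) mod 3 = 1, M2^(-1) mod 16 = 11
x = 2*16*1 + 9*3*11 = 329
329 mod 48 = 41
Check: 41 mod 3 = 2 ✓, 41 mod 16 = 9 ✓

x ≡ 41 (mod 48)


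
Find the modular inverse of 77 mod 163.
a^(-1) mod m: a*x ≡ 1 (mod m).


Use the extended Euclidean algorithm on (163, 77); each row r = 163*s + 77*t:
r=163, s=1, t=0
r=77, s=0, t=1
q=2: r=9, s=1, t=-2   [163*(1) + 77*(-2) = 9]
q=8: r=5, s=-8, t=17   [163*(-8) + 77*(17) = 5]
q=1: r=4, s=9, t=-19   [163*(9) + 77*(-19) = 4]
q=1: r=1, s=-17, t=36   [163*(-17) + 77*(36) = 1]
q=4: r=0, s=77, t=-163   [163*(77) + 77*(-163) = 0]
GCD = 1 with t = 36, so 77*(36) ≡ 1 (mod 163)
Inverse = 36 mod 163 = 36
Check: 77 * 36 = 2772 ≡ 1 (mod 163)

77^(-1) ≡ 36 (mod 163)


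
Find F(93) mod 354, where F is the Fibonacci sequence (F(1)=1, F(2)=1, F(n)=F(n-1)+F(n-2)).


F(k) mod 354 for k=1..93:
1, 1, 2, 3, 5, 8, 13, 21, 34, 55, 89, 144, 233, 23, 256, 279, 181, 106, 287, 39, 326, 11, 337, 348, 331, 325, 302, 273, 221, 140, 7, 147, 154, 301, 101, 48, 149, 197, 346, 189, 181, 16, 197, 213, 56, 269, 325, 240, 211, 97, 308, 51, 5, 56, 61, 117, 178, 295, 119, 60, 179, 239, 64, 303, 13, 316, 329, 291, 266, 203, 115, 318, 79, 43, 122, 165, 287, 98, 31, 129, 160, 289, 95, 30, 125, 155, 280, 81, 7, 88, 95, 183, 278
F(93) mod 354 = 278


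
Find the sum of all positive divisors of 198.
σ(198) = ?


Divisors of 198: 1, 2, 3, 6, 9, 11, 18, 22, 33, 66, 99, 198
Sum = 1 + 2 + 3 + 6 + 9 + 11 + 18 + 22 + 33 + 66 + 99 + 198 = 468

σ(198) = 468


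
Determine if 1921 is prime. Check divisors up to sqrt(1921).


1921 / 17 = 113 (exact division)
1921 is NOT prime.

No, 1921 is not prime


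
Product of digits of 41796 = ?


4 × 1 × 7 × 9 × 6 = 1512


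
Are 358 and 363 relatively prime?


Euclidean algorithm:
363 = 1 * 358 + 5
358 = 71 * 5 + 3
5 = 1 * 3 + 2
3 = 1 * 2 + 1
2 = 2 * 1 + 0
GCD(358, 363) = 1

Yes, coprime (GCD = 1)


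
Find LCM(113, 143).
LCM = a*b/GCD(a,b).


GCD(113, 143) = 1
LCM = 113*143/1 = 16159/1 = 16159

LCM = 16159


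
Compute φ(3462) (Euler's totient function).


3462 = 2 × 3 × 577
Prime factors: 2, 3, 577
φ(3462) = 3462 × (1-1/2) × (1-1/3) × (1-1/577)
= 3462 × 1/2 × 2/3 × 576/577 = 1152

φ(3462) = 1152


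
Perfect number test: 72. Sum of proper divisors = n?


Proper divisors of 72: 1, 2, 3, 4, 6, 8, 9, 12, 18, 24, 36
Sum = 1 + 2 + 3 + 4 + 6 + 8 + 9 + 12 + 18 + 24 + 36 = 123

No, 72 is not perfect (123 ≠ 72)


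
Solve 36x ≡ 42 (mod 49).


GCD(36, 49) = 1, unique solution
a^(-1) mod 49 = 15
x = 15 * 42 mod 49 = 42

x ≡ 42 (mod 49)


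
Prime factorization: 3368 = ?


3368 / 2 = 1684
1684 / 2 = 842
842 / 2 = 421
421 / 421 = 1
3368 = 2^3 × 421


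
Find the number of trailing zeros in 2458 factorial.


floor(2458/5) = 491
floor(2458/25) = 98
floor(2458/125) = 19
floor(2458/625) = 3
Total = 611

611 trailing zeros


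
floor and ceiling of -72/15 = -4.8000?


-72/15 = -4.8000
floor = -5
ceil = -4

floor = -5, ceil = -4


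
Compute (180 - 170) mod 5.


180 - 170 = 10
10 mod 5 = 0


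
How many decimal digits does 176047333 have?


176047333 has 9 digits in base 10
floor(log10(176047333)) + 1 = floor(8.2456) + 1 = 9

9 digits (base 10)


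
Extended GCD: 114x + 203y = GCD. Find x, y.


Tabular extended Euclidean (each row: r = 114*s + 203*t):
r=114, s=1, t=0
r=203, s=0, t=1
q=0: r=114, s=1, t=0   [114*(1) + 203*(0) = 114]
q=1: r=89, s=-1, t=1   [114*(-1) + 203*(1) = 89]
q=1: r=25, s=2, t=-1   [114*(2) + 203*(-1) = 25]
q=3: r=14, s=-7, t=4   [114*(-7) + 203*(4) = 14]
q=1: r=11, s=9, t=-5   [114*(9) + 203*(-5) = 11]
q=1: r=3, s=-16, t=9   [114*(-16) + 203*(9) = 3]
q=3: r=2, s=57, t=-32   [114*(57) + 203*(-32) = 2]
q=1: r=1, s=-73, t=41   [114*(-73) + 203*(41) = 1]
q=2: r=0, s=203, t=-114   [114*(203) + 203*(-114) = 0]
GCD = 1; from the row with r=1: x=-73, y=41
Check: 114*(-73) + 203*(41) = -8322 + 8323 = 1

GCD = 1, x = -73, y = 41


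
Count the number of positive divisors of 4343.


4343 = 43^1 × 101^1
d(4343) = (1+1) × (1+1) = 4

4 divisors


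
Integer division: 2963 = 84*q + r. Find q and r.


2963 = 84 * 35 + 23
Check: 2940 + 23 = 2963

q = 35, r = 23


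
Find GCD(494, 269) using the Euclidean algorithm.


494 = 1 * 269 + 225
269 = 1 * 225 + 44
225 = 5 * 44 + 5
44 = 8 * 5 + 4
5 = 1 * 4 + 1
4 = 4 * 1 + 0
GCD = 1


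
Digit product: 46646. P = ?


4 × 6 × 6 × 4 × 6 = 3456


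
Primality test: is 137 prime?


Check divisors up to sqrt(137) = 11.7047
No divisors found.
137 is prime.

Yes, 137 is prime


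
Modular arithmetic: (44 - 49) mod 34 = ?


44 - 49 = -5
-5 mod 34 = 29


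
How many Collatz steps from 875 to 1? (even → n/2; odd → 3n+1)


875 → 2626 → 1313 → 3940 → 1970 → 985 → 2956 → 1478 → 739 → 2218 → 1109 → 3328 → 1664 → 832 → 416 → 208 → 104 → 52 → 26 → 13 → 40 → 20 → 10 → 5 → 16 → 8 → 4 → 2 → 1
Total steps = 28

28 steps


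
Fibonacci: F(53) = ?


Sequence: 1, 1, 2, 3, 5, 8, 13, 21, 34, 55, 89, 144, 233, 377, 610, 987, 1597, 2584, 4181, 6765, 10946, 17711, 28657, 46368, 75025, 121393, 196418, 317811, 514229, 832040, 1346269, 2178309, 3524578, 5702887, 9227465, 14930352, 24157817, 39088169, 63245986, 102334155, 165580141, 267914296, 433494437, 701408733, 1134903170, 1836311903, 2971215073, 4807526976, 7778742049, 12586269025, 20365011074, 32951280099, 53316291173
F(53) = 53316291173


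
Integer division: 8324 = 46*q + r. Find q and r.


8324 = 46 * 180 + 44
Check: 8280 + 44 = 8324

q = 180, r = 44


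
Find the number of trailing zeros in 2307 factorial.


floor(2307/5) = 461
floor(2307/25) = 92
floor(2307/125) = 18
floor(2307/625) = 3
Total = 574

574 trailing zeros


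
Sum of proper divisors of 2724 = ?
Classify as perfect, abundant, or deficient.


Proper divisors: 1, 2, 3, 4, 6, 12, 227, 454, 681, 908, 1362
Sum = 1 + 2 + 3 + 4 + 6 + 12 + 227 + 454 + 681 + 908 + 1362 = 3660
3660 > 2724 → abundant

s(2724) = 3660 (abundant)


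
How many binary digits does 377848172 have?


377848172 in base 2 = 10110100001011000000101101100
Number of digits = 29

29 digits (base 2)


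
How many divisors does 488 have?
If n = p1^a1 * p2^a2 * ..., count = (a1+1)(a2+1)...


488 = 2^3 × 61^1
d(488) = (3+1) × (1+1) = 8

8 divisors


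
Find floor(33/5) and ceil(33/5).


33/5 = 6.6000
floor = 6
ceil = 7

floor = 6, ceil = 7


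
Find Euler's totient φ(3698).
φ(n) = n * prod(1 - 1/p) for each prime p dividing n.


3698 = 2 × 43^2
Prime factors: 2, 43
φ(3698) = 3698 × (1-1/2) × (1-1/43)
= 3698 × 1/2 × 42/43 = 1806

φ(3698) = 1806


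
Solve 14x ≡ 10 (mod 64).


GCD(14, 64) = 2 divides 10
Divide: 7x ≡ 5 (mod 32)
x ≡ 19 (mod 32)


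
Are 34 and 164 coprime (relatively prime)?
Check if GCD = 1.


Euclidean algorithm:
164 = 4 * 34 + 28
34 = 1 * 28 + 6
28 = 4 * 6 + 4
6 = 1 * 4 + 2
4 = 2 * 2 + 0
GCD(34, 164) = 2

No, not coprime (GCD = 2)


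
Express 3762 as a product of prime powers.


3762 / 2 = 1881
1881 / 3 = 627
627 / 3 = 209
209 / 11 = 19
19 / 19 = 1
3762 = 2 × 3^2 × 11 × 19


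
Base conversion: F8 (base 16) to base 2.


F8 (base 16) = 248 (decimal)
248 (decimal) = 11111000 (base 2)


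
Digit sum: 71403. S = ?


7 + 1 + 4 + 0 + 3 = 15


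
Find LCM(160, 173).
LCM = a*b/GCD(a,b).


GCD(160, 173) = 1
LCM = 160*173/1 = 27680/1 = 27680

LCM = 27680


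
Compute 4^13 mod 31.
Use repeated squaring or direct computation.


4^1 mod 31 = 4
4^2 mod 31 = 16
4^3 mod 31 = 2
4^4 mod 31 = 8
4^5 mod 31 = 1
4^6 mod 31 = 4
4^7 mod 31 = 16
4^8 mod 31 = 2
4^9 mod 31 = 8
4^10 mod 31 = 1
4^11 mod 31 = 4
4^12 mod 31 = 16
4^13 mod 31 = 2


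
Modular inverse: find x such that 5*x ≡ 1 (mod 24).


Use the extended Euclidean algorithm on (24, 5); each row r = 24*s + 5*t:
r=24, s=1, t=0
r=5, s=0, t=1
q=4: r=4, s=1, t=-4   [24*(1) + 5*(-4) = 4]
q=1: r=1, s=-1, t=5   [24*(-1) + 5*(5) = 1]
q=4: r=0, s=5, t=-24   [24*(5) + 5*(-24) = 0]
GCD = 1 with t = 5, so 5*(5) ≡ 1 (mod 24)
Inverse = 5 mod 24 = 5
Check: 5 * 5 = 25 ≡ 1 (mod 24)

5^(-1) ≡ 5 (mod 24)


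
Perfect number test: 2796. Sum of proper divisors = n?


Proper divisors of 2796: 1, 2, 3, 4, 6, 12, 233, 466, 699, 932, 1398
Sum = 1 + 2 + 3 + 4 + 6 + 12 + 233 + 466 + 699 + 932 + 1398 = 3756

No, 2796 is not perfect (3756 ≠ 2796)


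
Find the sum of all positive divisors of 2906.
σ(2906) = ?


Divisors of 2906: 1, 2, 1453, 2906
Sum = 1 + 2 + 1453 + 2906 = 4362

σ(2906) = 4362
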